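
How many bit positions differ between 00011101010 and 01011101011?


XOR: 01000000001
Count of 1s: 2

2


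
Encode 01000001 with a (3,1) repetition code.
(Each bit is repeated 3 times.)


Each bit -> 3 copies

000111000000000000000111


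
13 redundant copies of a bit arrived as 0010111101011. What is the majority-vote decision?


Ones: 8 out of 13
Threshold: 7

1 (8/13 voted 1)


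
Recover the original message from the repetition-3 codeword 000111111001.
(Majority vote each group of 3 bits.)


Groups: 000, 111, 111, 001
Majority votes: 0110

0110


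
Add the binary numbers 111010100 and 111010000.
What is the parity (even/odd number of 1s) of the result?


111010100 = 468
111010000 = 464
Sum = 932 = 1110100100
1s count = 5

odd parity (5 ones in 1110100100)


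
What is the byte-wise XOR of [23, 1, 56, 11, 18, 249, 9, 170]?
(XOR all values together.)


XOR chain: 23 ^ 1 ^ 56 ^ 11 ^ 18 ^ 249 ^ 9 ^ 170 = 109

109


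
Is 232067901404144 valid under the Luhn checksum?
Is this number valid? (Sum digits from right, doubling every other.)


Luhn sum = 60
60 mod 10 = 0

Valid (Luhn sum mod 10 = 0)


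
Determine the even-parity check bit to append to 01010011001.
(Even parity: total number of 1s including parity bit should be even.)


Number of 1s in data: 5
Parity bit: 1

1


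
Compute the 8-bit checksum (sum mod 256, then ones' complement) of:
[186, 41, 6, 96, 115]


Sum = 444 mod 256 = 188
Complement = 67

67


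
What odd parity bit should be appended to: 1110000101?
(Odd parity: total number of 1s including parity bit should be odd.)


Number of 1s in data: 5
Parity bit: 0

0


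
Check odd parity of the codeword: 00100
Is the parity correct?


Number of 1s: 1

Yes, parity is correct (1 ones)


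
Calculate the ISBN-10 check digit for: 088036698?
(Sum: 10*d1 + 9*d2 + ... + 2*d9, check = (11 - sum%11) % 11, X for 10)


Weighted sum: 251
251 mod 11 = 9

Check digit: 2


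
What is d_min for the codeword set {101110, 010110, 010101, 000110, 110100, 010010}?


Comparing all pairs, minimum distance: 1
Can detect 0 errors, correct 0 errors

1


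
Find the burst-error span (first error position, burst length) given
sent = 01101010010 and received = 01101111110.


XOR: 00000101100

Burst at position 5, length 4


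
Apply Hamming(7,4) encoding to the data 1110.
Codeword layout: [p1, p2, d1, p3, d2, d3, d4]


Parity bits: p1=0, p2=0, p3=0

0010110


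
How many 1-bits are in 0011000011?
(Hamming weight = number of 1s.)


Counting 1s in 0011000011

4


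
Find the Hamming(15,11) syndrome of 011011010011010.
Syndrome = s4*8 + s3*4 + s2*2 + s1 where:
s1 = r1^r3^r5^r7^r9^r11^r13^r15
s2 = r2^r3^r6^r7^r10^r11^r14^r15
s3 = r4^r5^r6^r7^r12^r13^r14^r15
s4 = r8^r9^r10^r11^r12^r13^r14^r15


s1=1, s2=1, s3=0, s4=0

Syndrome = 3 (error at position 3)


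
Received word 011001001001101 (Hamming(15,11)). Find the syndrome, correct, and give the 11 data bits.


Syndrome = 0: no error detected

Data: 10101001101 (no errors)


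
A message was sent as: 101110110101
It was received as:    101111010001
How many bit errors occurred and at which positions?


XOR: 000001100100

3 error(s) at position(s): 5, 6, 9


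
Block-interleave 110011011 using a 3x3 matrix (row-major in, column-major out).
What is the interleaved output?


Matrix:
  110
  011
  011
Read columns: 100111011

100111011


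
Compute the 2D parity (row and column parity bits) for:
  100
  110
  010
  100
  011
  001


Row parities: 101101
Column parities: 110

Row P: 101101, Col P: 110, Corner: 0


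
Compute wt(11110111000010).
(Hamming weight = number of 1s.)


Counting 1s in 11110111000010

8


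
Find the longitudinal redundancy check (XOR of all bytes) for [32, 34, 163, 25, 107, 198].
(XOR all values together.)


XOR chain: 32 ^ 34 ^ 163 ^ 25 ^ 107 ^ 198 = 21

21


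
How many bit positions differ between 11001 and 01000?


XOR: 10001
Count of 1s: 2

2


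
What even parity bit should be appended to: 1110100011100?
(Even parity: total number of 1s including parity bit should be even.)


Number of 1s in data: 7
Parity bit: 1

1


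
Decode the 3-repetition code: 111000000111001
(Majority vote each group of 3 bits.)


Groups: 111, 000, 000, 111, 001
Majority votes: 10010

10010


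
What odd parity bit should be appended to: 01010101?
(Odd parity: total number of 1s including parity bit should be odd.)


Number of 1s in data: 4
Parity bit: 1

1


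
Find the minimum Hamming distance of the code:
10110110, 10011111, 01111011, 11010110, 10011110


Comparing all pairs, minimum distance: 1
Can detect 0 errors, correct 0 errors

1


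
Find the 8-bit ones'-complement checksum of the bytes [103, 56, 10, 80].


Sum = 249 mod 256 = 249
Complement = 6

6


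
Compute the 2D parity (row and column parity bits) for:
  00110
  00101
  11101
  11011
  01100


Row parities: 00000
Column parities: 01001

Row P: 00000, Col P: 01001, Corner: 0


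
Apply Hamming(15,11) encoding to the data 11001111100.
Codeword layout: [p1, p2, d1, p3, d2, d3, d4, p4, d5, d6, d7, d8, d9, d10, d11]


Parity bits: p1=1, p2=1, p3=1, p4=1

111110011111100


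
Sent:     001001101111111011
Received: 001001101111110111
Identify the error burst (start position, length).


XOR: 000000000000001100

Burst at position 14, length 2


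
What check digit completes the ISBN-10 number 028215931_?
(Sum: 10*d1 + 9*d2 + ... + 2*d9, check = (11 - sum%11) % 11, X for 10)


Weighted sum: 174
174 mod 11 = 9

Check digit: 2


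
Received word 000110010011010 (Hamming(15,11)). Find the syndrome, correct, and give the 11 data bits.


Syndrome = 0: no error detected

Data: 01000011010 (no errors)


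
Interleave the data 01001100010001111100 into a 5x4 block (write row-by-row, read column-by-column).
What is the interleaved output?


Matrix:
  0100
  1100
  0100
  0111
  1100
Read columns: 01001111110001000010

01001111110001000010


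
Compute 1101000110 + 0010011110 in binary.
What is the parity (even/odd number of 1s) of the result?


1101000110 = 838
0010011110 = 158
Sum = 996 = 1111100100
1s count = 6

even parity (6 ones in 1111100100)


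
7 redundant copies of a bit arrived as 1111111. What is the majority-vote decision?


Ones: 7 out of 7
Threshold: 4

1 (7/7 voted 1)


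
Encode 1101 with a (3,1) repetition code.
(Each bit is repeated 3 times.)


Each bit -> 3 copies

111111000111


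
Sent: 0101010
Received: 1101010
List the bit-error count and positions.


XOR: 1000000

1 error(s) at position(s): 0


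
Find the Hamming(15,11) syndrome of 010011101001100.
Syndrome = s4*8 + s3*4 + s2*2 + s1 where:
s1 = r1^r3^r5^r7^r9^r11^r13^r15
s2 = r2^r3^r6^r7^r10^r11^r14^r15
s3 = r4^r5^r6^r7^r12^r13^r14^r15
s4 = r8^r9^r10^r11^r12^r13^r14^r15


s1=0, s2=1, s3=1, s4=1

Syndrome = 14 (error at position 14)


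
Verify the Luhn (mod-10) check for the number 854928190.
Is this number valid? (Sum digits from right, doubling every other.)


Luhn sum = 41
41 mod 10 = 1

Invalid (Luhn sum mod 10 = 1)


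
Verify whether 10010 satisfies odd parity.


Number of 1s: 2

No, parity error (2 ones)


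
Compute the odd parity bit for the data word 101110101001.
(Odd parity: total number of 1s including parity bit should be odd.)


Number of 1s in data: 7
Parity bit: 0

0


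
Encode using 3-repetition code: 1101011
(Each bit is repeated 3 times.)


Each bit -> 3 copies

111111000111000111111


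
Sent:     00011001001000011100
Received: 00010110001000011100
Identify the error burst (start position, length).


XOR: 00001111000000000000

Burst at position 4, length 4


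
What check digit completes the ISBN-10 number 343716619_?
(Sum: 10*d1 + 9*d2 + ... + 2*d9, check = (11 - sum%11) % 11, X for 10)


Weighted sum: 220
220 mod 11 = 0

Check digit: 0


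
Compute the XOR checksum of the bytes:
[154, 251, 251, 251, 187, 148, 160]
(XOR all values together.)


XOR chain: 154 ^ 251 ^ 251 ^ 251 ^ 187 ^ 148 ^ 160 = 238

238


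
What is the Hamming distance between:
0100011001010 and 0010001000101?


XOR: 0110010001111
Count of 1s: 7

7


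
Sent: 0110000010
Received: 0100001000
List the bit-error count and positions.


XOR: 0010001010

3 error(s) at position(s): 2, 6, 8


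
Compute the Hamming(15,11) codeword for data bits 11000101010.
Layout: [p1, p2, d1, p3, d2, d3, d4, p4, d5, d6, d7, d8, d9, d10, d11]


Parity bits: p1=0, p2=1, p3=1, p4=1

011110010101010


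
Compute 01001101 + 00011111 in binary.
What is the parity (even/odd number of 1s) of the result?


01001101 = 77
00011111 = 31
Sum = 108 = 1101100
1s count = 4

even parity (4 ones in 1101100)


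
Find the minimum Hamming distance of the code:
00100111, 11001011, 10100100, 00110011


Comparing all pairs, minimum distance: 2
Can detect 1 errors, correct 0 errors

2


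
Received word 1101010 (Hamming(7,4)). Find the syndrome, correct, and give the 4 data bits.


Syndrome = 1: error at position 1

Data: 0010 (corrected bit 1)


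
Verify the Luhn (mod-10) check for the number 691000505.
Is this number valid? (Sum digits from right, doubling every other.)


Luhn sum = 26
26 mod 10 = 6

Invalid (Luhn sum mod 10 = 6)


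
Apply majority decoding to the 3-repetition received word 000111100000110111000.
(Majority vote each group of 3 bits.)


Groups: 000, 111, 100, 000, 110, 111, 000
Majority votes: 0100110

0100110


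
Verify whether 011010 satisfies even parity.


Number of 1s: 3

No, parity error (3 ones)


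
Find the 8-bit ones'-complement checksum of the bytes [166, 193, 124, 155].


Sum = 638 mod 256 = 126
Complement = 129

129


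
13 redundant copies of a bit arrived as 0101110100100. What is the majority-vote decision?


Ones: 6 out of 13
Threshold: 7

0 (6/13 voted 1)


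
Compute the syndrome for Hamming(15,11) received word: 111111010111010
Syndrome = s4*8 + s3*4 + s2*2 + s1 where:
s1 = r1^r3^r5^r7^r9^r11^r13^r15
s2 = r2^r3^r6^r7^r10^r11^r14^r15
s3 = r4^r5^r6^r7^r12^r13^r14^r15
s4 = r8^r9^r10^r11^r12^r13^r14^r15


s1=0, s2=0, s3=1, s4=1

Syndrome = 12 (error at position 12)


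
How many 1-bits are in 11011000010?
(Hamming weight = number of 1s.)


Counting 1s in 11011000010

5


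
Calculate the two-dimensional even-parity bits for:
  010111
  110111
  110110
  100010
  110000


Row parities: 01000
Column parities: 000100

Row P: 01000, Col P: 000100, Corner: 1


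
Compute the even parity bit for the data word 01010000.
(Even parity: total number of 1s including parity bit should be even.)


Number of 1s in data: 2
Parity bit: 0

0


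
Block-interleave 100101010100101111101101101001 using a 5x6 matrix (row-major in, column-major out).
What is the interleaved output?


Matrix:
  100101
  010100
  101111
  101101
  101001
Read columns: 101110100000111111100010010111

101110100000111111100010010111


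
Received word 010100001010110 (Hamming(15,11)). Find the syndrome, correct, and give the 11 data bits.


Syndrome = 7: error at position 7

Data: 00011010110 (corrected bit 7)


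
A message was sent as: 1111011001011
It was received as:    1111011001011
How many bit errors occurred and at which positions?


XOR: 0000000000000

0 errors (received matches sent)


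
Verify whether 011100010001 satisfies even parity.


Number of 1s: 5

No, parity error (5 ones)


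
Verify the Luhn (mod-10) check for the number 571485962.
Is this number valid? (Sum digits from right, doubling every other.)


Luhn sum = 42
42 mod 10 = 2

Invalid (Luhn sum mod 10 = 2)


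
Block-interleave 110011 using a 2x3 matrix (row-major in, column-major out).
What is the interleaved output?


Matrix:
  110
  011
Read columns: 101101

101101


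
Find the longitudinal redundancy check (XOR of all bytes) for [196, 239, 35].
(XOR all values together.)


XOR chain: 196 ^ 239 ^ 35 = 8

8


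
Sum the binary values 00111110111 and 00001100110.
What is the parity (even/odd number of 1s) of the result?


00111110111 = 503
00001100110 = 102
Sum = 605 = 1001011101
1s count = 6

even parity (6 ones in 1001011101)


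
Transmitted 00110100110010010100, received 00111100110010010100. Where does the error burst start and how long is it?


XOR: 00001000000000000000

Burst at position 4, length 1


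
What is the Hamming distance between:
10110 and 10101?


XOR: 00011
Count of 1s: 2

2


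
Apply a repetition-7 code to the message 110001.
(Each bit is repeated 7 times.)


Each bit -> 7 copies

111111111111110000000000000000000001111111


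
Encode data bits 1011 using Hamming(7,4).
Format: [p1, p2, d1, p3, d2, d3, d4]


Parity bits: p1=0, p2=1, p3=0

0110011


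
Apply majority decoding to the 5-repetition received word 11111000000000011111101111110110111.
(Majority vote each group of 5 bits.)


Groups: 11111, 00000, 00000, 11111, 10111, 11101, 10111
Majority votes: 1001111

1001111


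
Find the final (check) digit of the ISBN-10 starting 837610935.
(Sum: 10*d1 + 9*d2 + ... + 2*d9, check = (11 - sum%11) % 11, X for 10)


Weighted sum: 266
266 mod 11 = 2

Check digit: 9


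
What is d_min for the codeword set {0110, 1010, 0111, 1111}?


Comparing all pairs, minimum distance: 1
Can detect 0 errors, correct 0 errors

1


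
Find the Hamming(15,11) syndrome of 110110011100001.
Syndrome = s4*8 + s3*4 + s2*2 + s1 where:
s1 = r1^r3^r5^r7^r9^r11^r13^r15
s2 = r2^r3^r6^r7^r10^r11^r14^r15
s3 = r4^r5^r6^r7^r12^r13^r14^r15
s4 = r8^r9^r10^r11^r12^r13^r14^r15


s1=0, s2=1, s3=1, s4=0

Syndrome = 6 (error at position 6)


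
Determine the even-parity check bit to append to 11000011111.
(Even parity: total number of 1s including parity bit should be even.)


Number of 1s in data: 7
Parity bit: 1

1


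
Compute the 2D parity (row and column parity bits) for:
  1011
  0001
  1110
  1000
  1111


Row parities: 11110
Column parities: 0011

Row P: 11110, Col P: 0011, Corner: 0


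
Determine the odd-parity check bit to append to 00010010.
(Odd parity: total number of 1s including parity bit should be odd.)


Number of 1s in data: 2
Parity bit: 1

1


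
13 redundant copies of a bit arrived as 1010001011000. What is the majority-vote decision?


Ones: 5 out of 13
Threshold: 7

0 (5/13 voted 1)


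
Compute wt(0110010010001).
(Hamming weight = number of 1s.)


Counting 1s in 0110010010001

5


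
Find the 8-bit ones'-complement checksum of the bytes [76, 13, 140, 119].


Sum = 348 mod 256 = 92
Complement = 163

163


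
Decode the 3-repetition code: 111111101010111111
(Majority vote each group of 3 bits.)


Groups: 111, 111, 101, 010, 111, 111
Majority votes: 111011

111011


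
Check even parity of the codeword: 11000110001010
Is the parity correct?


Number of 1s: 6

Yes, parity is correct (6 ones)


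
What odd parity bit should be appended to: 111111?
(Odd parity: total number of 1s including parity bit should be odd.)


Number of 1s in data: 6
Parity bit: 1

1


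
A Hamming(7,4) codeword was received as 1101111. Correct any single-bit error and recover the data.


Syndrome = 3: error at position 3

Data: 1111 (corrected bit 3)


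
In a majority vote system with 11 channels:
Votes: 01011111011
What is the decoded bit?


Ones: 8 out of 11
Threshold: 6

1 (8/11 voted 1)


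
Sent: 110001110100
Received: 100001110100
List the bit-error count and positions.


XOR: 010000000000

1 error(s) at position(s): 1


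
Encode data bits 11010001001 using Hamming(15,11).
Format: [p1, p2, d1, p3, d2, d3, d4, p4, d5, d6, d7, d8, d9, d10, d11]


Parity bits: p1=0, p2=1, p3=0, p4=0

011010100001001


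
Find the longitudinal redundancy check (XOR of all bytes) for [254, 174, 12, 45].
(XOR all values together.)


XOR chain: 254 ^ 174 ^ 12 ^ 45 = 113

113


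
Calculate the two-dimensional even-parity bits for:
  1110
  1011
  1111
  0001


Row parities: 1101
Column parities: 1011

Row P: 1101, Col P: 1011, Corner: 1


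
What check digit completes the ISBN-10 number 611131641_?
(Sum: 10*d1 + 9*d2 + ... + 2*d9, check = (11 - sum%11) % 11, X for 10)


Weighted sum: 145
145 mod 11 = 2

Check digit: 9


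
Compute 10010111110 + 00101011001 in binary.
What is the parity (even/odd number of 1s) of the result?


10010111110 = 1214
00101011001 = 345
Sum = 1559 = 11000010111
1s count = 6

even parity (6 ones in 11000010111)


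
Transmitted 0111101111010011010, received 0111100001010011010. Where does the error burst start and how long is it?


XOR: 0000001110000000000

Burst at position 6, length 3


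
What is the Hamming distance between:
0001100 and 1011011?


XOR: 1010111
Count of 1s: 5

5


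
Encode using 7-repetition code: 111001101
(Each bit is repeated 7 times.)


Each bit -> 7 copies

111111111111111111111000000000000001111111111111100000001111111


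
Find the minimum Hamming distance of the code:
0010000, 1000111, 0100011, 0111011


Comparing all pairs, minimum distance: 2
Can detect 1 errors, correct 0 errors

2


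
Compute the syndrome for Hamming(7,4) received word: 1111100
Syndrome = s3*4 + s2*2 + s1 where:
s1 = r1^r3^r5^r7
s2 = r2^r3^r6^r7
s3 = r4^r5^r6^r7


s1=1, s2=0, s3=0

Syndrome = 1 (error at position 1)


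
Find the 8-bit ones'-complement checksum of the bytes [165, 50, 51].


Sum = 266 mod 256 = 10
Complement = 245

245


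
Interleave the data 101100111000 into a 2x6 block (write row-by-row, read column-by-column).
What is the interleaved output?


Matrix:
  101100
  111000
Read columns: 110111100000

110111100000


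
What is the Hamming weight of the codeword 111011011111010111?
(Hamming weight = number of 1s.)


Counting 1s in 111011011111010111

14


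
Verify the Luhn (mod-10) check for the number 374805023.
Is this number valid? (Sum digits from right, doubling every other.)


Luhn sum = 27
27 mod 10 = 7

Invalid (Luhn sum mod 10 = 7)


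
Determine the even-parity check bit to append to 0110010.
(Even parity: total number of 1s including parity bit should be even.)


Number of 1s in data: 3
Parity bit: 1

1


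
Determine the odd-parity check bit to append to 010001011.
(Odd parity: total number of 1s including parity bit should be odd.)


Number of 1s in data: 4
Parity bit: 1

1


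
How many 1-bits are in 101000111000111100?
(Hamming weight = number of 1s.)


Counting 1s in 101000111000111100

9


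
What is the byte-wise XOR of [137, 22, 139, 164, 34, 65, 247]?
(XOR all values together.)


XOR chain: 137 ^ 22 ^ 139 ^ 164 ^ 34 ^ 65 ^ 247 = 36

36


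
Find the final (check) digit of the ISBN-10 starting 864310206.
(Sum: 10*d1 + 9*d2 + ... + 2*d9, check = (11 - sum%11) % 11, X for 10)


Weighted sum: 213
213 mod 11 = 4

Check digit: 7


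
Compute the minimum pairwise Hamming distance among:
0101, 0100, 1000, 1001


Comparing all pairs, minimum distance: 1
Can detect 0 errors, correct 0 errors

1


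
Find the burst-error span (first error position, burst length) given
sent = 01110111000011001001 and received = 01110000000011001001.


XOR: 00000111000000000000

Burst at position 5, length 3


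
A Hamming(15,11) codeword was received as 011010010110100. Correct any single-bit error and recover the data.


Syndrome = 0: no error detected

Data: 11000110100 (no errors)


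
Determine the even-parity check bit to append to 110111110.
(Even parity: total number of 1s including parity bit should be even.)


Number of 1s in data: 7
Parity bit: 1

1


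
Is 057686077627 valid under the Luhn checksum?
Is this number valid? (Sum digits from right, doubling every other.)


Luhn sum = 58
58 mod 10 = 8

Invalid (Luhn sum mod 10 = 8)


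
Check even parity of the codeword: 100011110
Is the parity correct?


Number of 1s: 5

No, parity error (5 ones)


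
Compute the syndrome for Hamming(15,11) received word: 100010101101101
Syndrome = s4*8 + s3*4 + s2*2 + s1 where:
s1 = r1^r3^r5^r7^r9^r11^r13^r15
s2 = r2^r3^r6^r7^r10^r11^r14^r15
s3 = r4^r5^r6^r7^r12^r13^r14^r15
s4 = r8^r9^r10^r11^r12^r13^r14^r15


s1=0, s2=1, s3=1, s4=1

Syndrome = 14 (error at position 14)


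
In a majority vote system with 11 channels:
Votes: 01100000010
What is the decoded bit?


Ones: 3 out of 11
Threshold: 6

0 (3/11 voted 1)


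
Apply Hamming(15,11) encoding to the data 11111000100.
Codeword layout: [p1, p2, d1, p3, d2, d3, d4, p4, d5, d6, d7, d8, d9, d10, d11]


Parity bits: p1=1, p2=1, p3=0, p4=0

111011101000100


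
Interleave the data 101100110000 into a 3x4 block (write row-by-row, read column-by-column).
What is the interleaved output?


Matrix:
  1011
  0011
  0000
Read columns: 100000110110

100000110110


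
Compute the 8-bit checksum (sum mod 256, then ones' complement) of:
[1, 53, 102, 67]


Sum = 223 mod 256 = 223
Complement = 32

32


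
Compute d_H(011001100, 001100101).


XOR: 010101001
Count of 1s: 4

4


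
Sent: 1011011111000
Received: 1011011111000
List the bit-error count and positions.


XOR: 0000000000000

0 errors (received matches sent)


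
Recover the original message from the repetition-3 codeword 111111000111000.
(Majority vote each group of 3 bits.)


Groups: 111, 111, 000, 111, 000
Majority votes: 11010

11010


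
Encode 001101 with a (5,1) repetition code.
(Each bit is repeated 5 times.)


Each bit -> 5 copies

000000000011111111110000011111


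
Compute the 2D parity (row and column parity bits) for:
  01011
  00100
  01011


Row parities: 111
Column parities: 00100

Row P: 111, Col P: 00100, Corner: 1


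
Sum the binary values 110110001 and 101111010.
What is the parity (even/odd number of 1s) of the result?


110110001 = 433
101111010 = 378
Sum = 811 = 1100101011
1s count = 6

even parity (6 ones in 1100101011)


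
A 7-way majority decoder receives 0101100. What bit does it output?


Ones: 3 out of 7
Threshold: 4

0 (3/7 voted 1)


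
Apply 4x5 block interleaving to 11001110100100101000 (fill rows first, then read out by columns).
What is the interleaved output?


Matrix:
  11001
  11010
  01001
  01000
Read columns: 11001111000001001010

11001111000001001010


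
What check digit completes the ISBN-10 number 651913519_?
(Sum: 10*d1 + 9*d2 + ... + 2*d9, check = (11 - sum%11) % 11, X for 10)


Weighted sum: 238
238 mod 11 = 7

Check digit: 4


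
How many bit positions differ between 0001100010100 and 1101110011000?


XOR: 1100010001100
Count of 1s: 5

5


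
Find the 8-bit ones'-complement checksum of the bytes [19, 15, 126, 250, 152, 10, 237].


Sum = 809 mod 256 = 41
Complement = 214

214


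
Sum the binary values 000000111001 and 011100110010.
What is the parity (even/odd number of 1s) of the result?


000000111001 = 57
011100110010 = 1842
Sum = 1899 = 11101101011
1s count = 8

even parity (8 ones in 11101101011)


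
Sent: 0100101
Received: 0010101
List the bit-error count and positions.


XOR: 0110000

2 error(s) at position(s): 1, 2


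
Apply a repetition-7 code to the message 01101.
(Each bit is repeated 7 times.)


Each bit -> 7 copies

00000001111111111111100000001111111


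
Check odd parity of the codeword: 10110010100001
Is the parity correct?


Number of 1s: 6

No, parity error (6 ones)


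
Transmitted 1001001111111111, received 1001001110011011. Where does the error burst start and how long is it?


XOR: 0000000001100100

Burst at position 9, length 5


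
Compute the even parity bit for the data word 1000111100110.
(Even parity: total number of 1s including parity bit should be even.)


Number of 1s in data: 7
Parity bit: 1

1


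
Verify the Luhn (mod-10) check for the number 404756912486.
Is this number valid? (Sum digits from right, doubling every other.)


Luhn sum = 61
61 mod 10 = 1

Invalid (Luhn sum mod 10 = 1)


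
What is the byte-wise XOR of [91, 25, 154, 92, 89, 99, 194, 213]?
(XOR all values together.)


XOR chain: 91 ^ 25 ^ 154 ^ 92 ^ 89 ^ 99 ^ 194 ^ 213 = 169

169


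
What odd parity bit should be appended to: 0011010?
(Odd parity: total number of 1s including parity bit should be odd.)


Number of 1s in data: 3
Parity bit: 0

0


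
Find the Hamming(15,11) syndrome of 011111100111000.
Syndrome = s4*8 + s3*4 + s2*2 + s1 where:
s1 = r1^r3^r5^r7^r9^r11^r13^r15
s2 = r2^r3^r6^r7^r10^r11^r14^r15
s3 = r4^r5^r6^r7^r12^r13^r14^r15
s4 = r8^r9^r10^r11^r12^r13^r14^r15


s1=0, s2=0, s3=1, s4=1

Syndrome = 12 (error at position 12)


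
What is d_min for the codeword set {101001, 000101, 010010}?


Comparing all pairs, minimum distance: 3
Can detect 2 errors, correct 1 errors

3


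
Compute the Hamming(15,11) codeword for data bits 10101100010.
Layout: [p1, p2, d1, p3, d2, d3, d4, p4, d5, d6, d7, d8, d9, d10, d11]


Parity bits: p1=0, p2=0, p3=0, p4=1

001001011100010


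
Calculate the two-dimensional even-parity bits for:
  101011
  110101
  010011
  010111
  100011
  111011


Row parities: 001011
Column parities: 000010

Row P: 001011, Col P: 000010, Corner: 1


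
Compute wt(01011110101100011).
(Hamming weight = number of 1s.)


Counting 1s in 01011110101100011

10


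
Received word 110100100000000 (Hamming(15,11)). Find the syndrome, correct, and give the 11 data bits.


Syndrome = 0: no error detected

Data: 00010000000 (no errors)


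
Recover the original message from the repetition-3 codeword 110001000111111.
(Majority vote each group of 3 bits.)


Groups: 110, 001, 000, 111, 111
Majority votes: 10011

10011


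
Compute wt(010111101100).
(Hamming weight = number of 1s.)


Counting 1s in 010111101100

7


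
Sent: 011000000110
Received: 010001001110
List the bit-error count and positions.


XOR: 001001001000

3 error(s) at position(s): 2, 5, 8


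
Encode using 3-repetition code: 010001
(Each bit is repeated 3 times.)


Each bit -> 3 copies

000111000000000111


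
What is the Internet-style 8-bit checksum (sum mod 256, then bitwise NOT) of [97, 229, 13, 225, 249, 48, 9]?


Sum = 870 mod 256 = 102
Complement = 153

153


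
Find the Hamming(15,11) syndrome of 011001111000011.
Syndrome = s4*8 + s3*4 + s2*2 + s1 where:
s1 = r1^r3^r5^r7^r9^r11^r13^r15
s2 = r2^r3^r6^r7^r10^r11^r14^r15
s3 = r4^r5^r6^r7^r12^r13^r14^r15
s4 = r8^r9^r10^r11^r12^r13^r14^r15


s1=0, s2=0, s3=0, s4=0

Syndrome = 0 (no error)


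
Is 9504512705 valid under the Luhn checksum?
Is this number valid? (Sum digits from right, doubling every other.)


Luhn sum = 36
36 mod 10 = 6

Invalid (Luhn sum mod 10 = 6)


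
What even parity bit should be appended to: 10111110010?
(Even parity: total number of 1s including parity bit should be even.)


Number of 1s in data: 7
Parity bit: 1

1


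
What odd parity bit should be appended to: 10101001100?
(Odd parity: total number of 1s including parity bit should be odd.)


Number of 1s in data: 5
Parity bit: 0

0


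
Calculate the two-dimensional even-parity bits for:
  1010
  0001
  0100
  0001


Row parities: 0111
Column parities: 1110

Row P: 0111, Col P: 1110, Corner: 1


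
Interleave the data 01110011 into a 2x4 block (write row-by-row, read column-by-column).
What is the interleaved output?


Matrix:
  0111
  0011
Read columns: 00101111

00101111


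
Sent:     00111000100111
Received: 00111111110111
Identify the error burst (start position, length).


XOR: 00000111010000

Burst at position 5, length 5


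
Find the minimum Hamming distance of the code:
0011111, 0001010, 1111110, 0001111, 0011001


Comparing all pairs, minimum distance: 1
Can detect 0 errors, correct 0 errors

1


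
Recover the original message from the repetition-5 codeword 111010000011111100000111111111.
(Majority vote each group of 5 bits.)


Groups: 11101, 00000, 11111, 10000, 01111, 11111
Majority votes: 101011

101011


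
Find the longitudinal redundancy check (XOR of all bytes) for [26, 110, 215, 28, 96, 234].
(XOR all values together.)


XOR chain: 26 ^ 110 ^ 215 ^ 28 ^ 96 ^ 234 = 53

53


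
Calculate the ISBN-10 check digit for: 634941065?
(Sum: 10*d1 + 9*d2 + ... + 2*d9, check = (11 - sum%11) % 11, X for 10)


Weighted sum: 239
239 mod 11 = 8

Check digit: 3


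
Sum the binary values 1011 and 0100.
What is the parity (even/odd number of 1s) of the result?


1011 = 11
0100 = 4
Sum = 15 = 1111
1s count = 4

even parity (4 ones in 1111)


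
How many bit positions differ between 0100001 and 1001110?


XOR: 1101111
Count of 1s: 6

6


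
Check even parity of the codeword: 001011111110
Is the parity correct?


Number of 1s: 8

Yes, parity is correct (8 ones)


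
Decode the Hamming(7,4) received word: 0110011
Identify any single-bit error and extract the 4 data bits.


Syndrome = 0: no error detected

Data: 1011 (no errors)


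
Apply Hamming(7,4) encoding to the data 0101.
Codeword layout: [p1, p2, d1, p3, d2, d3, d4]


Parity bits: p1=0, p2=1, p3=0

0100101


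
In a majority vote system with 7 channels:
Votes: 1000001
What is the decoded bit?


Ones: 2 out of 7
Threshold: 4

0 (2/7 voted 1)


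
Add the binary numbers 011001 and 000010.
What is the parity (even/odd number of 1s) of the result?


011001 = 25
000010 = 2
Sum = 27 = 11011
1s count = 4

even parity (4 ones in 11011)


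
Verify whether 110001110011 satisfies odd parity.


Number of 1s: 7

Yes, parity is correct (7 ones)


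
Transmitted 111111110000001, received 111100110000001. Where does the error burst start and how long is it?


XOR: 000011000000000

Burst at position 4, length 2


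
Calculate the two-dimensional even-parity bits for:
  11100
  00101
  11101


Row parities: 100
Column parities: 00100

Row P: 100, Col P: 00100, Corner: 1


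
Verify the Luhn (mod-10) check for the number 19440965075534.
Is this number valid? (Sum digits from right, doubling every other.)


Luhn sum = 63
63 mod 10 = 3

Invalid (Luhn sum mod 10 = 3)


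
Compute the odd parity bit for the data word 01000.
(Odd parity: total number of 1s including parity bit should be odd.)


Number of 1s in data: 1
Parity bit: 0

0


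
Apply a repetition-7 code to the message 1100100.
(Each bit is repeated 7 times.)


Each bit -> 7 copies

1111111111111100000000000000111111100000000000000


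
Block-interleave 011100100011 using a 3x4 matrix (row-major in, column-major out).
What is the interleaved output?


Matrix:
  0111
  0010
  0011
Read columns: 000100111101

000100111101


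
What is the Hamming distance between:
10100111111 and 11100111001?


XOR: 01000000110
Count of 1s: 3

3


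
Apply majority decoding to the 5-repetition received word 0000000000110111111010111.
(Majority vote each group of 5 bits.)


Groups: 00000, 00000, 11011, 11110, 10111
Majority votes: 00111

00111


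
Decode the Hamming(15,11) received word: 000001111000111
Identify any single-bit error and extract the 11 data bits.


Syndrome = 12: error at position 12

Data: 00111001111 (corrected bit 12)


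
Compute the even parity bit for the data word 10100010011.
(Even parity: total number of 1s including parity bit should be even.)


Number of 1s in data: 5
Parity bit: 1

1


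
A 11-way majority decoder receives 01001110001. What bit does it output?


Ones: 5 out of 11
Threshold: 6

0 (5/11 voted 1)


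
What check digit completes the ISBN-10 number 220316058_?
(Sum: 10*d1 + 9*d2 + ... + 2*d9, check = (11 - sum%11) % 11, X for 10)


Weighted sum: 126
126 mod 11 = 5

Check digit: 6


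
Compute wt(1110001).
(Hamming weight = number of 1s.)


Counting 1s in 1110001

4


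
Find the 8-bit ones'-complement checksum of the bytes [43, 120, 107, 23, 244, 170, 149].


Sum = 856 mod 256 = 88
Complement = 167

167


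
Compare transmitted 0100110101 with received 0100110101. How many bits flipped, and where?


XOR: 0000000000

0 errors (received matches sent)


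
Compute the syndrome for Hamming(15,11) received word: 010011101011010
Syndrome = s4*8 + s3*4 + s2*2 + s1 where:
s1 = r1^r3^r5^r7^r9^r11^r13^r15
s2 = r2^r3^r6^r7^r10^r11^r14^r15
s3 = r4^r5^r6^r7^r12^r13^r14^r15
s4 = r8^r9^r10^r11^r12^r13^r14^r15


s1=0, s2=1, s3=1, s4=0

Syndrome = 6 (error at position 6)


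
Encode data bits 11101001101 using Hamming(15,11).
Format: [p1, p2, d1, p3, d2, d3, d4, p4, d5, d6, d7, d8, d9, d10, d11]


Parity bits: p1=1, p2=1, p3=1, p4=0

111111001001101


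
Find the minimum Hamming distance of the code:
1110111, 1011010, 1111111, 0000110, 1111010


Comparing all pairs, minimum distance: 1
Can detect 0 errors, correct 0 errors

1


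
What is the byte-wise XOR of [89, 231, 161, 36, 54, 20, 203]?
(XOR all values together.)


XOR chain: 89 ^ 231 ^ 161 ^ 36 ^ 54 ^ 20 ^ 203 = 210

210


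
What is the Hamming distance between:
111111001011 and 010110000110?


XOR: 101001001101
Count of 1s: 6

6


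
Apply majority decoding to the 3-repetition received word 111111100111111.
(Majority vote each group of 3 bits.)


Groups: 111, 111, 100, 111, 111
Majority votes: 11011

11011


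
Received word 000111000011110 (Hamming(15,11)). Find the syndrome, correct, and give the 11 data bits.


Syndrome = 3: error at position 3

Data: 11100011110 (corrected bit 3)


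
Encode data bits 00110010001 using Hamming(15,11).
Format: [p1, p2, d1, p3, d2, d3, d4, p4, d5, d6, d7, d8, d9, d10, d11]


Parity bits: p1=1, p2=0, p3=1, p4=0

100101100010001


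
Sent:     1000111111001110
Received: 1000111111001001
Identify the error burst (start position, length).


XOR: 0000000000000111

Burst at position 13, length 3


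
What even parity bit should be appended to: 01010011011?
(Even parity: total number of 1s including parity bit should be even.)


Number of 1s in data: 6
Parity bit: 0

0


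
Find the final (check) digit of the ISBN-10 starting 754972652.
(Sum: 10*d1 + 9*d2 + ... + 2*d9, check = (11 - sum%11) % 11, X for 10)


Weighted sum: 305
305 mod 11 = 8

Check digit: 3


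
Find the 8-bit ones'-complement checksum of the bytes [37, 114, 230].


Sum = 381 mod 256 = 125
Complement = 130

130


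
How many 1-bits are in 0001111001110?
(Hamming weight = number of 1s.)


Counting 1s in 0001111001110

7


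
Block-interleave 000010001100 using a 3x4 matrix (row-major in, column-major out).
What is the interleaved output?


Matrix:
  0000
  1000
  1100
Read columns: 011001000000

011001000000


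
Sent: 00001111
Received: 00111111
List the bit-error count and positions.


XOR: 00110000

2 error(s) at position(s): 2, 3


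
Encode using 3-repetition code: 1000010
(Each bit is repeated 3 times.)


Each bit -> 3 copies

111000000000000111000


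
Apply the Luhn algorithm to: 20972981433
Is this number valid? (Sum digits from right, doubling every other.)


Luhn sum = 50
50 mod 10 = 0

Valid (Luhn sum mod 10 = 0)


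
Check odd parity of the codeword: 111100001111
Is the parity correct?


Number of 1s: 8

No, parity error (8 ones)


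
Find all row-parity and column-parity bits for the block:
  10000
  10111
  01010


Row parities: 100
Column parities: 01101

Row P: 100, Col P: 01101, Corner: 1


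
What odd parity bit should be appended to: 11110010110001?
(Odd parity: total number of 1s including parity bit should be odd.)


Number of 1s in data: 8
Parity bit: 1

1


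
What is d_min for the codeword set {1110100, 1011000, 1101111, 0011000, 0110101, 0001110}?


Comparing all pairs, minimum distance: 1
Can detect 0 errors, correct 0 errors

1


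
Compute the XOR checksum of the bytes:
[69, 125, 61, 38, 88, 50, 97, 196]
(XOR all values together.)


XOR chain: 69 ^ 125 ^ 61 ^ 38 ^ 88 ^ 50 ^ 97 ^ 196 = 236

236


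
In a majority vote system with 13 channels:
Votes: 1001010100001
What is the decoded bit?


Ones: 5 out of 13
Threshold: 7

0 (5/13 voted 1)


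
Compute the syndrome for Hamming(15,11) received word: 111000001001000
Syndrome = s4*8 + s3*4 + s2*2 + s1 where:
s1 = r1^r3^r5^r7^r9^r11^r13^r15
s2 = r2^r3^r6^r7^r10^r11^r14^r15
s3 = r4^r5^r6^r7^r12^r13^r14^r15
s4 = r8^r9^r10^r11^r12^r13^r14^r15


s1=1, s2=0, s3=1, s4=0

Syndrome = 5 (error at position 5)


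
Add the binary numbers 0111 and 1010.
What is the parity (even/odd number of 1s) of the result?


0111 = 7
1010 = 10
Sum = 17 = 10001
1s count = 2

even parity (2 ones in 10001)


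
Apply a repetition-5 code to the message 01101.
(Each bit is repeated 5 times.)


Each bit -> 5 copies

0000011111111110000011111


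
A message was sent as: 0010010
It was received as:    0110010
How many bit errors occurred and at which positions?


XOR: 0100000

1 error(s) at position(s): 1


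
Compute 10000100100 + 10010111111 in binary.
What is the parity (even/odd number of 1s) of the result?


10000100100 = 1060
10010111111 = 1215
Sum = 2275 = 100011100011
1s count = 6

even parity (6 ones in 100011100011)


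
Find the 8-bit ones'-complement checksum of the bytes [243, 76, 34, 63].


Sum = 416 mod 256 = 160
Complement = 95

95


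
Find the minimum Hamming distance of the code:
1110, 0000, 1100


Comparing all pairs, minimum distance: 1
Can detect 0 errors, correct 0 errors

1


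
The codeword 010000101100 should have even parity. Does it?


Number of 1s: 4

Yes, parity is correct (4 ones)


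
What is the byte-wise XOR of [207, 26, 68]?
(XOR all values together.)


XOR chain: 207 ^ 26 ^ 68 = 145

145


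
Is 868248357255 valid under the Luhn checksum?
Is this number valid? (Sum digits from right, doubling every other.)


Luhn sum = 62
62 mod 10 = 2

Invalid (Luhn sum mod 10 = 2)


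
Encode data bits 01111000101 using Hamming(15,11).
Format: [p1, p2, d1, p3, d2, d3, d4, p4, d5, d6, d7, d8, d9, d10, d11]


Parity bits: p1=1, p2=1, p3=1, p4=1

110111111000101


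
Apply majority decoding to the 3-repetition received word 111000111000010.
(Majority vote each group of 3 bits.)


Groups: 111, 000, 111, 000, 010
Majority votes: 10100

10100


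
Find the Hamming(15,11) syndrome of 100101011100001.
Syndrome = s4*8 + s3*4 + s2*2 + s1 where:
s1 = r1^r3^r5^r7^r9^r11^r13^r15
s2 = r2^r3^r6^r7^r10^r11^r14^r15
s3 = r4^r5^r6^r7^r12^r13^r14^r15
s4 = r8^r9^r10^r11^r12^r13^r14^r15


s1=1, s2=1, s3=1, s4=0

Syndrome = 7 (error at position 7)


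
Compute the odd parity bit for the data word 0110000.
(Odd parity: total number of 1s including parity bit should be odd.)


Number of 1s in data: 2
Parity bit: 1

1


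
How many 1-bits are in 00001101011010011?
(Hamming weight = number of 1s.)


Counting 1s in 00001101011010011

8


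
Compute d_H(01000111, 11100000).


XOR: 10100111
Count of 1s: 5

5


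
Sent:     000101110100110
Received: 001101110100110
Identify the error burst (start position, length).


XOR: 001000000000000

Burst at position 2, length 1


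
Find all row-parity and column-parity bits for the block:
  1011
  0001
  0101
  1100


Row parities: 1100
Column parities: 0011

Row P: 1100, Col P: 0011, Corner: 0


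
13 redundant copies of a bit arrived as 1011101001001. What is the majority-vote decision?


Ones: 7 out of 13
Threshold: 7

1 (7/13 voted 1)


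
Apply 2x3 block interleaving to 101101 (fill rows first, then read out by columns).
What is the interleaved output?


Matrix:
  101
  101
Read columns: 110011

110011
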